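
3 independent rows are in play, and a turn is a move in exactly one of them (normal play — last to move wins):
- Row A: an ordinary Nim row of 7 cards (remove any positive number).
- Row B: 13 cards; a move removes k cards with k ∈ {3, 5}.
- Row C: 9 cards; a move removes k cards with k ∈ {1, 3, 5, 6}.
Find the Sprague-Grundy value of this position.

5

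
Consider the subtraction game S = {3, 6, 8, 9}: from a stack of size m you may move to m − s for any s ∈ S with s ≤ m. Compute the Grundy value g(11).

3

Grundy values for subtraction set {3, 6, 8, 9}:
g(0) = mex{} = 0
g(1) = mex{} = 0
g(2) = mex{} = 0
g(3) = mex{0} = 1
g(4) = mex{0} = 1
g(5) = mex{0} = 1
g(6) = mex{0,1} = 2
g(7) = mex{0,1} = 2
g(8) = mex{0,1} = 2
g(9) = mex{0,1,2} = 3
g(10) = mex{0,1,2} = 3
g(11) = mex{0,1,2} = 3
So g(11) = 3.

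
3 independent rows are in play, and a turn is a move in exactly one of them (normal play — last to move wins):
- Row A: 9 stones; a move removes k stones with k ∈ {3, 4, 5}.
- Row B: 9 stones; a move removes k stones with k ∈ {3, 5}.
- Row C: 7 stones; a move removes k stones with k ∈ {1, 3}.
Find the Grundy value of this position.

For row A, compute g(0), g(1), … with moves {3, 4, 5}:
g(0) = mex{} = 0
g(1) = mex{} = 0
g(2) = mex{} = 0
g(3) = mex{0} = 1
g(4) = mex{0} = 1
g(5) = mex{0} = 1
g(6) = mex{0,1} = 2
g(7) = mex{0,1} = 2
g(8) = mex{1} = 0
g(9) = mex{1,2} = 0
So g(9) = 0.
Grundy values for row B (subtraction set {3, 5}):
k:     0  1  2  3  4  5  6  7  8  9
g(k):  0  0  0  1  1  1  2  2  0  0
So g(9) = 0.
For row C, compute g(0), g(1), … with moves {1, 3}:
k:     0  1  2  3  4  5  6  7
g(k):  0  1  0  1  0  1  0  1
So g(7) = 1.
By the Sprague-Grundy theorem, the Grundy value of a sum of independent games is the XOR of the component values.
Combined value = 0 XOR 0 XOR 1 = 1.

1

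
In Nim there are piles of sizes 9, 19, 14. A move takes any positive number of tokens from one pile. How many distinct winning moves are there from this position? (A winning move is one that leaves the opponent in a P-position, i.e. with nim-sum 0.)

Nim-sum: 9 ^ 19 ^ 14 = 20.
The overall nim-sum is X = 20. A pile of size p has a winning move iff p XOR X < p (reduce it to p XOR X).
  9: 9 XOR 20 = 29 ≥ 9 — no move.
  19: 19 XOR 20 = 7 < 19 — winning move (to 7).
  14: 14 XOR 20 = 26 ≥ 14 — no move.
That gives 1 winning move.

1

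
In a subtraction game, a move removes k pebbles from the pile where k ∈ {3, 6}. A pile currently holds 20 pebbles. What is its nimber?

Compute g(0), g(1), … for moves {3, 6}:
k:     0  1  2  3  4  5  6  7  8  9 10 11 12 13 14 15 16 17 18 19 20
g(k):  0  0  0  1  1  1  2  2  2  0  0  0  1  1  1  2  2  2  0  0  0
So g(20) = 0.

0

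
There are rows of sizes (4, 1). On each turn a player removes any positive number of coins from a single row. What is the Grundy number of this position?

5

Bitwise XOR of the heap sizes:
  100  (4)
  001  (1)
  ---
  101  (5)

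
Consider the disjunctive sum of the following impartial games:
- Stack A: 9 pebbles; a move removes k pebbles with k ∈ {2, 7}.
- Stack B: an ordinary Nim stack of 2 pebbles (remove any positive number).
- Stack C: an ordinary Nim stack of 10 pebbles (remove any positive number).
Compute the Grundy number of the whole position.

For stack A, compute g(0), g(1), … with moves {2, 7}:
k:     0  1  2  3  4  5  6  7  8  9
g(k):  0  0  1  1  0  0  1  1  2  0
So g(9) = 0.
Stack B is a plain Nim stack of size 2, so its Grundy value is 2.
Stack C is a plain Nim stack of size 10, so its Grundy value is 10.
The value of a disjunctive sum is the nim-sum of the parts.
Combined value = 0 XOR 2 XOR 10 = 8.

8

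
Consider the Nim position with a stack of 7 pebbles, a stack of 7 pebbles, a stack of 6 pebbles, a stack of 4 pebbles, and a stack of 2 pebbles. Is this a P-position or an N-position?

In binary:
  111  (7)
  111  (7)
  110  (6)
  100  (4)
  010  (2)
  ---
  000  (0)
The nim-sum is 0, so this is a P-position: the player to move is in a losing position under optimal play.

P-position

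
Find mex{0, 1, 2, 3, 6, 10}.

The values 0, 1, 2, 3 are all present; 4 is the first non-negative integer missing from the set.

4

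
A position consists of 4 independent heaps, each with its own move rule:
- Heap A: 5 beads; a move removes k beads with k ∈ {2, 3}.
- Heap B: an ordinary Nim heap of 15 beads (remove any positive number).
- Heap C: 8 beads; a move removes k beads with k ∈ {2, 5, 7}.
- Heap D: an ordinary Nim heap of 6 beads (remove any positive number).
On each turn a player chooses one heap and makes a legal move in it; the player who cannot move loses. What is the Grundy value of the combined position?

Grundy values for heap A (subtraction set {2, 3}):
k:     0  1  2  3  4  5
g(k):  0  0  1  1  2  0
So g(5) = 0.
Heap B is a plain Nim heap of size 15, so its Grundy value is 15.
For heap C, compute g(0), g(1), … with moves {2, 5, 7}:
k:     0  1  2  3  4  5  6  7  8
g(k):  0  0  1  1  0  2  1  3  2
So g(8) = 2.
Heap D is a plain Nim heap of size 6, so its Grundy value is 6.
By the Sprague-Grundy theorem, the Grundy value of a sum of independent games is the XOR of the component values.
Combined value = 0 ⊕ 15 ⊕ 2 ⊕ 6 = 11.

11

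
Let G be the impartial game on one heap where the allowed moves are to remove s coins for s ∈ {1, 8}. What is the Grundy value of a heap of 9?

Build the Grundy sequence with g(k) = mex{g(k−s) : s ∈ {1, 8}, s ≤ k}:
k:     0  1  2  3  4  5  6  7  8  9
g(k):  0  1  0  1  0  1  0  1  2  0
So g(9) = 0.

0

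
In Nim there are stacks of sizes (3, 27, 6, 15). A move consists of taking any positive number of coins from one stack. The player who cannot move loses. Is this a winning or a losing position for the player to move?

Winning position

Nim-sum: 3 XOR 27 XOR 6 XOR 15 = 17.
The nim-sum is 17 ≠ 0, so this is an N-position: the player to move can win.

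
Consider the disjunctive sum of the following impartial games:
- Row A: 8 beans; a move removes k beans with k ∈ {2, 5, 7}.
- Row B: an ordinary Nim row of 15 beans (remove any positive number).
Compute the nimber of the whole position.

Grundy values for row A (subtraction set {2, 5, 7}):
k:     0  1  2  3  4  5  6  7  8
g(k):  0  0  1  1  0  2  1  3  2
So g(8) = 2.
Row B is a plain Nim row of size 15, so its Grundy value is 15.
The value of a disjunctive sum is the nim-sum of the parts.
Combined value = 2 ⊕ 15 = 13.

13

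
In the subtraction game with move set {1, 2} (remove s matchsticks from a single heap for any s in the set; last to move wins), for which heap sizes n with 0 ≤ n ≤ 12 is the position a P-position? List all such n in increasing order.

0, 3, 6, 9, 12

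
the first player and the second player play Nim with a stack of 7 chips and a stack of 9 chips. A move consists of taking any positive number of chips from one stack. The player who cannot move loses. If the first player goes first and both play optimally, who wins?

the first player wins

Nim-sum: 7 ⊕ 9 = 14.
The nim-sum is 14 ≠ 0, so this is an N-position: the player to move can win; the first player has a winning move.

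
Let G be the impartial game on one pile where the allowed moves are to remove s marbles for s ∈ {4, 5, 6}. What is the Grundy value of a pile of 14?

Grundy values for subtraction set {4, 5, 6}:
k:     0  1  2  3  4  5  6  7  8  9 10 11 12 13 14
g(k):  0  0  0  0  1  1  1  1  2  2  0  0  0  0  1
So g(14) = 1.

1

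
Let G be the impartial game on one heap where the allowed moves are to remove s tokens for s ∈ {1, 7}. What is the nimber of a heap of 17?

1

Grundy values for subtraction set {1, 7}:
k:     0  1  2  3  4  5  6  7  8  9 10 11 12 13 14 15 16 17
g(k):  0  1  0  1  0  1  0  1  0  1  0  1  0  1  0  1  0  1
So g(17) = 1.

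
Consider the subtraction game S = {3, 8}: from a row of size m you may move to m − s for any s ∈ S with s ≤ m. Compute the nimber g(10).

Build the Grundy sequence with g(k) = mex{g(k−s) : s ∈ {3, 8}, s ≤ k}:
k:     0  1  2  3  4  5  6  7  8  9 10
g(k):  0  0  0  1  1  1  0  0  2  1  1
So g(10) = 1.

1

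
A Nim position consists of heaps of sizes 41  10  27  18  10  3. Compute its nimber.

Compute the nim-sum pairwise:
41 ⊕ 10 = 35
35 ⊕ 27 = 56
56 ⊕ 18 = 42
42 ⊕ 10 = 32
32 ⊕ 3 = 35

35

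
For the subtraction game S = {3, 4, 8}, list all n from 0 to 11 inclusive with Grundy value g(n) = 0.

0, 1, 2, 7

Grundy values for subtraction set {3, 4, 8}:
k:     0  1  2  3  4  5  6  7  8  9 10 11
g(k):  0  0  0  1  1  1  2  0  2  3  1  3
The P-positions (g = 0) in 0..11 are 0, 1, 2, 7.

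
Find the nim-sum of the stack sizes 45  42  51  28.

40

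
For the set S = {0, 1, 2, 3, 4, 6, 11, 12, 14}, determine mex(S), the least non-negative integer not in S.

5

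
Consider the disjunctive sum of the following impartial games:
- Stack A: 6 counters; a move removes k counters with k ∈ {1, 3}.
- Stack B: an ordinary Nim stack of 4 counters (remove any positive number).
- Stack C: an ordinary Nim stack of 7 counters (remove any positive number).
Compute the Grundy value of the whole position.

3

Grundy values for stack A (subtraction set {1, 3}):
g(0) = mex{} = 0
g(1) = mex{0} = 1
g(2) = mex{1} = 0
g(3) = mex{0} = 1
g(4) = mex{1} = 0
g(5) = mex{0} = 1
g(6) = mex{1} = 0
So g(6) = 0.
Stack B is a plain Nim stack of size 4, so its Grundy value is 4.
Stack C is a plain Nim stack of size 7, so its Grundy value is 7.
By the Sprague-Grundy theorem, the Grundy value of a sum of independent games is the XOR of the component values.
Combined value = 0 ⊕ 4 ⊕ 7 = 3.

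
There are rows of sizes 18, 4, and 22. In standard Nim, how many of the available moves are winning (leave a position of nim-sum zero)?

Compute the nim-sum pairwise:
18 XOR 4 = 22
22 XOR 22 = 0
The nim-sum is already 0, so every move leaves a nonzero nim-sum — there are no winning moves.

0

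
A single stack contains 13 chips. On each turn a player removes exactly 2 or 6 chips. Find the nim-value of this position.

0

Grundy values for subtraction set {2, 6}:
g(0) = mex{} = 0
g(1) = mex{} = 0
g(2) = mex{0} = 1
g(3) = mex{0} = 1
g(4) = mex{1} = 0
g(5) = mex{1} = 0
g(6) = mex{0} = 1
g(7) = mex{0} = 1
g(8) = mex{1} = 0
g(9) = mex{1} = 0
g(10) = mex{0} = 1
g(11) = mex{0} = 1
g(12) = mex{1} = 0
g(13) = mex{1} = 0
So g(13) = 0.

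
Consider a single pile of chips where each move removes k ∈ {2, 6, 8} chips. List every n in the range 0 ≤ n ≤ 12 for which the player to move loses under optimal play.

Compute g(0), g(1), … for moves {2, 6, 8}:
k:     0  1  2  3  4  5  6  7  8  9 10 11 12
g(k):  0  0  1  1  0  0  1  1  2  2  3  3  2
The P-positions (g = 0) in 0..12 are 0, 1, 4, 5.

0, 1, 4, 5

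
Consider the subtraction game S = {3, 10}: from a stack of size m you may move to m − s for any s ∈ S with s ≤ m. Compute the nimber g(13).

0

Grundy values for subtraction set {3, 10}:
k:     0  1  2  3  4  5  6  7  8  9 10 11 12 13
g(k):  0  0  0  1  1  1  0  0  0  1  1  1  2  0
So g(13) = 0.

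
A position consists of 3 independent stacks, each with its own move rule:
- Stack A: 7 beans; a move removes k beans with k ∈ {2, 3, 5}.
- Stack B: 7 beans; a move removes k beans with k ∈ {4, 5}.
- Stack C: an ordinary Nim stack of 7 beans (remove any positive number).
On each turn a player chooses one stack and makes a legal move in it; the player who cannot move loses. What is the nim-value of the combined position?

For stack A, compute g(0), g(1), … with moves {2, 3, 5}:
k:     0  1  2  3  4  5  6  7
g(k):  0  0  1  1  2  2  3  0
So g(7) = 0.
Build the Grundy sequence for stack B with g(k) = mex{g(k−s) : s ∈ {4, 5}, s ≤ k}:
g(0) = mex{} = 0
g(1) = mex{} = 0
g(2) = mex{} = 0
g(3) = mex{} = 0
g(4) = mex{0} = 1
g(5) = mex{0} = 1
g(6) = mex{0} = 1
g(7) = mex{0} = 1
So g(7) = 1.
Stack C is a plain Nim stack of size 7, so its Grundy value is 7.
By the Sprague-Grundy theorem, the Grundy value of a sum of independent games is the XOR of the component values.
Combined value = 0 XOR 1 XOR 7 = 6.

6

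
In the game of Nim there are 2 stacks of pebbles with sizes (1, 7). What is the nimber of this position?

Compute the nim-sum pairwise:
1 ⊕ 7 = 6

6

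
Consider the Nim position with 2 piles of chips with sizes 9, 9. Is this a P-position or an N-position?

P-position

Compute the nim-sum pairwise:
9 ^ 9 = 0
The nim-sum is 0, so this is a P-position: the player to move is in a losing position under optimal play.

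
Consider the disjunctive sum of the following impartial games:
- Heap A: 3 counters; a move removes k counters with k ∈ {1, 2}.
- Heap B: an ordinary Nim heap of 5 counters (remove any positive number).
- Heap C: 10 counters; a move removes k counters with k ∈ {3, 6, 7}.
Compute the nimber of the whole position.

5

Build the Grundy sequence for heap A with g(k) = mex{g(k−s) : s ∈ {1, 2}, s ≤ k}:
k:     0  1  2  3
g(k):  0  1  2  0
So g(3) = 0.
Heap B is a plain Nim heap of size 5, so its Grundy value is 5.
For heap C, compute g(0), g(1), … with moves {3, 6, 7}:
k:     0  1  2  3  4  5  6  7  8  9 10
g(k):  0  0  0  1  1  1  2  2  2  3  0
So g(10) = 0.
By the Sprague-Grundy theorem, the Grundy value of a sum of independent games is the XOR of the component values.
Combined value = 0 ⊕ 5 ⊕ 0 = 5.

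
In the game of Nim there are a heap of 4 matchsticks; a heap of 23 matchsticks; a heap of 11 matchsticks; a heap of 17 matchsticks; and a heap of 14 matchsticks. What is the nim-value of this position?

7

In binary:
  00100  (4)
  10111  (23)
  01011  (11)
  10001  (17)
  01110  (14)
  -----
  00111  (7)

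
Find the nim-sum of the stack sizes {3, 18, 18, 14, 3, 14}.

0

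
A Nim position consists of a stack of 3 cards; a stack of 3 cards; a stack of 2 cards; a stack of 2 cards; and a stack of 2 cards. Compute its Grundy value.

2

Compute the nim-sum pairwise:
3 ^ 3 = 0
0 ^ 2 = 2
2 ^ 2 = 0
0 ^ 2 = 2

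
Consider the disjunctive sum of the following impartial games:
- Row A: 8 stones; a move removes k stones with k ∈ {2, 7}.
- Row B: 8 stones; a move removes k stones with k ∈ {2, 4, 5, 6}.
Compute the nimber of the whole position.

For row A, compute g(0), g(1), … with moves {2, 7}:
g(0) = mex{} = 0
g(1) = mex{} = 0
g(2) = mex{0} = 1
g(3) = mex{0} = 1
g(4) = mex{1} = 0
g(5) = mex{1} = 0
g(6) = mex{0} = 1
g(7) = mex{0} = 1
g(8) = mex{0,1} = 2
So g(8) = 2.
Build the Grundy sequence for row B with g(k) = mex{g(k−s) : s ∈ {2, 4, 5, 6}, s ≤ k}:
k:     0  1  2  3  4  5  6  7  8
g(k):  0  0  1  1  2  2  3  3  0
So g(8) = 0.
By the Sprague-Grundy theorem, the Grundy value of a sum of independent games is the XOR of the component values.
Combined value = 2 ⊕ 0 = 2.

2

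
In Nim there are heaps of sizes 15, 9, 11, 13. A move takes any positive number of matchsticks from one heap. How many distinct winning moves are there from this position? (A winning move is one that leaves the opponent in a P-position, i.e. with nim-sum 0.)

Write each in binary and XOR column by column:
  1111  (15)
  1001  (9)
  1011  (11)
  1101  (13)
  ----
  0000  (0)
The nim-sum is already 0, so every move leaves a nonzero nim-sum — there are no winning moves.

0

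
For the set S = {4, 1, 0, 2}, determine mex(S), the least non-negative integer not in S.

The values 0, 1, 2 are all present; 3 is the first non-negative integer missing from the set.

3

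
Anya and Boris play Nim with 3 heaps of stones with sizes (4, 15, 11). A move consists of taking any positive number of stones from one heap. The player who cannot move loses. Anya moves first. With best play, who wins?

Compute the nim-sum pairwise:
4 ^ 15 = 11
11 ^ 11 = 0
The nim-sum is 0, so this is a P-position: the player to move is in a losing position under optimal play; Anya is about to move from it and so loses — Boris wins.

Boris wins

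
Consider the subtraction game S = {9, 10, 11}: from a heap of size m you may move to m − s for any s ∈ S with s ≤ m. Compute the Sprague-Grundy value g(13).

1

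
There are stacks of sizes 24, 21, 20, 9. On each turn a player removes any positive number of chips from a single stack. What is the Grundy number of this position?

16

Bitwise XOR of the heap sizes:
  11000  (24)
  10101  (21)
  10100  (20)
  01001  (9)
  -----
  10000  (16)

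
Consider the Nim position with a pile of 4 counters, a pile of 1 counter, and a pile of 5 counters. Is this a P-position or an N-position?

Bitwise XOR of the heap sizes:
  100  (4)
  001  (1)
  101  (5)
  ---
  000  (0)
The nim-sum is 0, so this is a P-position: the player to move is in a losing position under optimal play.

P-position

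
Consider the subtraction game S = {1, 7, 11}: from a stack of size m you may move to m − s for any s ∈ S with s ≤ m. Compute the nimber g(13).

1

Compute g(0), g(1), … for moves {1, 7, 11}:
g(0) = mex{} = 0
g(1) = mex{0} = 1
g(2) = mex{1} = 0
g(3) = mex{0} = 1
g(4) = mex{1} = 0
g(5) = mex{0} = 1
g(6) = mex{1} = 0
g(7) = mex{0} = 1
g(8) = mex{1} = 0
g(9) = mex{0} = 1
g(10) = mex{1} = 0
g(11) = mex{0} = 1
g(12) = mex{1} = 0
g(13) = mex{0} = 1
So g(13) = 1.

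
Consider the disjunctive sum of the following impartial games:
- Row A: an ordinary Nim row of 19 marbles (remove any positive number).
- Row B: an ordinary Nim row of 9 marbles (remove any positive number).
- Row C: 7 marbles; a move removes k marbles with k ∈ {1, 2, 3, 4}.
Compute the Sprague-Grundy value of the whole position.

24

Row A is a plain Nim row of size 19, so its Grundy value is 19.
Row B is a plain Nim row of size 9, so its Grundy value is 9.
For row C, compute g(0), g(1), … with moves {1, 2, 3, 4}:
g(0) = mex{} = 0
g(1) = mex{0} = 1
g(2) = mex{0,1} = 2
g(3) = mex{0,1,2} = 3
g(4) = mex{0,1,2,3} = 4
g(5) = mex{1,2,3,4} = 0
g(6) = mex{0,2,3,4} = 1
g(7) = mex{0,1,3,4} = 2
So g(7) = 2.
The value of a disjunctive sum is the nim-sum of the parts.
Combined value = 19 XOR 9 XOR 2 = 24.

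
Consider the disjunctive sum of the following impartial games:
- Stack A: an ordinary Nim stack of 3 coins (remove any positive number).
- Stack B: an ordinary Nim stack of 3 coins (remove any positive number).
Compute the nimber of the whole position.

0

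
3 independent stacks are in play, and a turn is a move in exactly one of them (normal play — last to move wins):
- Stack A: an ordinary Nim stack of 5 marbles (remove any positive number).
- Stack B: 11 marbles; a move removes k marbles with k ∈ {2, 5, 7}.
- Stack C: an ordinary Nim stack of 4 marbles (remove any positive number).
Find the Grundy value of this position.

2

Stack A is a plain Nim stack of size 5, so its Grundy value is 5.
Build the Grundy sequence for stack B with g(k) = mex{g(k−s) : s ∈ {2, 5, 7}, s ≤ k}:
g(0) = mex{} = 0
g(1) = mex{} = 0
g(2) = mex{0} = 1
g(3) = mex{0} = 1
g(4) = mex{1} = 0
g(5) = mex{0,1} = 2
g(6) = mex{0} = 1
g(7) = mex{0,1,2} = 3
g(8) = mex{0,1} = 2
g(9) = mex{0,1,3} = 2
g(10) = mex{1,2} = 0
g(11) = mex{0,1,2} = 3
So g(11) = 3.
Stack C is a plain Nim stack of size 4, so its Grundy value is 4.
The value of a disjunctive sum is the nim-sum of the parts.
Combined value = 5 XOR 3 XOR 4 = 2.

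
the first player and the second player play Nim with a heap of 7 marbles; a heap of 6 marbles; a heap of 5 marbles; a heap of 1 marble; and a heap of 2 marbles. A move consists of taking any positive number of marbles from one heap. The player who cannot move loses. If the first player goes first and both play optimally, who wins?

Write each in binary and XOR column by column:
  111  (7)
  110  (6)
  101  (5)
  001  (1)
  010  (2)
  ---
  111  (7)
The nim-sum is 7 ≠ 0, so this is an N-position: the player to move can win; the first player has a winning move.

the first player wins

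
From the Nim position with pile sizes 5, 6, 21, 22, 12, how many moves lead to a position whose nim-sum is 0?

1

In binary:
  00101  (5)
  00110  (6)
  10101  (21)
  10110  (22)
  01100  (12)
  -----
  01100  (12)
The overall nim-sum is X = 12. A pile of size p has a winning move iff p XOR X < p (reduce it to p XOR X).
  5: 5 XOR 12 = 9 ≥ 5 — no move.
  6: 6 XOR 12 = 10 ≥ 6 — no move.
  21: 21 XOR 12 = 25 ≥ 21 — no move.
  22: 22 XOR 12 = 26 ≥ 22 — no move.
  12: 12 XOR 12 = 0 < 12 — winning move (to 0).
That gives 1 winning move.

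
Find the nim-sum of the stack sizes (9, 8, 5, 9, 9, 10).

14

Nim-sum: 9 XOR 8 XOR 5 XOR 9 XOR 9 XOR 10 = 14.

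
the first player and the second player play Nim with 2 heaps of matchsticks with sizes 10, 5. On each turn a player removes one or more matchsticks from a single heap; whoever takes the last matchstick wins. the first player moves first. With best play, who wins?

Compute the nim-sum pairwise:
10 XOR 5 = 15
The nim-sum is 15 ≠ 0, so this is an N-position: the player to move can win; the first player has a winning move.

the first player wins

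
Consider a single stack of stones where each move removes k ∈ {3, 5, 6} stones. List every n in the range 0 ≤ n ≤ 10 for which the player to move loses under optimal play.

Compute g(0), g(1), … for moves {3, 5, 6}:
g(0) = mex{} = 0
g(1) = mex{} = 0
g(2) = mex{} = 0
g(3) = mex{0} = 1
g(4) = mex{0} = 1
g(5) = mex{0} = 1
g(6) = mex{0,1} = 2
g(7) = mex{0,1} = 2
g(8) = mex{0,1} = 2
g(9) = mex{1,2} = 0
g(10) = mex{1,2} = 0
The P-positions (g = 0) in 0..10 are 0, 1, 2, 9, 10.

0, 1, 2, 9, 10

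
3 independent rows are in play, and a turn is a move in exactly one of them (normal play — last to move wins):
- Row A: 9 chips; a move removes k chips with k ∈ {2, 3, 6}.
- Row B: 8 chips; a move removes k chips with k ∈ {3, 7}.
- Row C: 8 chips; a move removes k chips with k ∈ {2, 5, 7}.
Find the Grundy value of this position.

0

For row A, compute g(0), g(1), … with moves {2, 3, 6}:
g(0) = mex{} = 0
g(1) = mex{} = 0
g(2) = mex{0} = 1
g(3) = mex{0} = 1
g(4) = mex{0,1} = 2
g(5) = mex{1} = 0
g(6) = mex{0,1,2} = 3
g(7) = mex{0,2} = 1
g(8) = mex{0,1,3} = 2
g(9) = mex{1,3} = 0
So g(9) = 0.
For row B, compute g(0), g(1), … with moves {3, 7}:
k:     0  1  2  3  4  5  6  7  8
g(k):  0  0  0  1  1  1  0  2  2
So g(8) = 2.
For row C, compute g(0), g(1), … with moves {2, 5, 7}:
g(0) = mex{} = 0
g(1) = mex{} = 0
g(2) = mex{0} = 1
g(3) = mex{0} = 1
g(4) = mex{1} = 0
g(5) = mex{0,1} = 2
g(6) = mex{0} = 1
g(7) = mex{0,1,2} = 3
g(8) = mex{0,1} = 2
So g(8) = 2.
The value of a disjunctive sum is the nim-sum of the parts.
Combined value = 0 ⊕ 2 ⊕ 2 = 0.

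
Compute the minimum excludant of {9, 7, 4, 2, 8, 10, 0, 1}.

3

The values 0, 1, 2 are all present; 3 is the first non-negative integer missing from the set.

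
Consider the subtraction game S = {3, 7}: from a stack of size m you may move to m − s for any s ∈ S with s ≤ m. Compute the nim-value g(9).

Grundy values for subtraction set {3, 7}:
k:     0  1  2  3  4  5  6  7  8  9
g(k):  0  0  0  1  1  1  0  2  2  1
So g(9) = 1.

1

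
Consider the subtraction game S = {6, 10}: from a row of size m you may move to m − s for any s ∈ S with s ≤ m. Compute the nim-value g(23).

Build the Grundy sequence with g(k) = mex{g(k−s) : s ∈ {6, 10}, s ≤ k}:
k:     0  1  2  3  4  5  6  7  8  9 10 11 12 13 14 15 16 17 18 19 20 21 22 23
g(k):  0  0  0  0  0  0  1  1  1  1  1  1  2  2  2  2  0  0  0  0  0  0  1  1
So g(23) = 1.

1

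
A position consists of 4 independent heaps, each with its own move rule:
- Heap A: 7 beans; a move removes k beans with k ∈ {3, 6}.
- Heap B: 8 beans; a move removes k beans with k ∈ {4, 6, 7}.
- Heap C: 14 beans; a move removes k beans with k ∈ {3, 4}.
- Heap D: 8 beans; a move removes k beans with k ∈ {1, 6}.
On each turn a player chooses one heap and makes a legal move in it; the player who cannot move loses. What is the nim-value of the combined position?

For heap A, compute g(0), g(1), … with moves {3, 6}:
k:     0  1  2  3  4  5  6  7
g(k):  0  0  0  1  1  1  2  2
So g(7) = 2.
Build the Grundy sequence for heap B with g(k) = mex{g(k−s) : s ∈ {4, 6, 7}, s ≤ k}:
g(0) = mex{} = 0
g(1) = mex{} = 0
g(2) = mex{} = 0
g(3) = mex{} = 0
g(4) = mex{0} = 1
g(5) = mex{0} = 1
g(6) = mex{0} = 1
g(7) = mex{0} = 1
g(8) = mex{0,1} = 2
So g(8) = 2.
For heap C, compute g(0), g(1), … with moves {3, 4}:
k:     0  1  2  3  4  5  6  7  8  9 10 11 12 13 14
g(k):  0  0  0  1  1  1  2  0  0  0  1  1  1  2  0
So g(14) = 0.
Grundy values for heap D (subtraction set {1, 6}):
g(0) = mex{} = 0
g(1) = mex{0} = 1
g(2) = mex{1} = 0
g(3) = mex{0} = 1
g(4) = mex{1} = 0
g(5) = mex{0} = 1
g(6) = mex{0,1} = 2
g(7) = mex{1,2} = 0
g(8) = mex{0} = 1
So g(8) = 1.
The value of a disjunctive sum is the nim-sum of the parts.
Combined value = 2 ⊕ 2 ⊕ 0 ⊕ 1 = 1.

1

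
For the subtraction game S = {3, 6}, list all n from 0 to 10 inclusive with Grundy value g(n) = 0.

0, 1, 2, 9, 10

Compute g(0), g(1), … for moves {3, 6}:
g(0) = mex{} = 0
g(1) = mex{} = 0
g(2) = mex{} = 0
g(3) = mex{0} = 1
g(4) = mex{0} = 1
g(5) = mex{0} = 1
g(6) = mex{0,1} = 2
g(7) = mex{0,1} = 2
g(8) = mex{0,1} = 2
g(9) = mex{1,2} = 0
g(10) = mex{1,2} = 0
The P-positions (g = 0) in 0..10 are 0, 1, 2, 9, 10.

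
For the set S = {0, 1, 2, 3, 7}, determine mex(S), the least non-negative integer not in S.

The values 0, 1, 2, 3 are all present; 4 is the first non-negative integer missing from the set.

4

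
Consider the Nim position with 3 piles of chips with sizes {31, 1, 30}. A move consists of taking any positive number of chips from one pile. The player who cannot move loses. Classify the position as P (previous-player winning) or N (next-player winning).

P-position

Bitwise XOR of the heap sizes:
  11111  (31)
  00001  (1)
  11110  (30)
  -----
  00000  (0)
The nim-sum is 0, so this is a P-position: the player to move is in a losing position under optimal play.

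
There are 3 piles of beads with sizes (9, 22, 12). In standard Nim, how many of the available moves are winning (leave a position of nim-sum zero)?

1

Compute the nim-sum pairwise:
9 ⊕ 22 = 31
31 ⊕ 12 = 19
The overall nim-sum is X = 19. A pile of size p has a winning move iff p XOR X < p (reduce it to p XOR X).
  9: 9 XOR 19 = 26 ≥ 9 — no move.
  22: 22 XOR 19 = 5 < 22 — winning move (to 5).
  12: 12 XOR 19 = 31 ≥ 12 — no move.
That gives 1 winning move.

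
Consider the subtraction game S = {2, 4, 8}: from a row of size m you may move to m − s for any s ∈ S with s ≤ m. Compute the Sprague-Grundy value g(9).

1

Compute g(0), g(1), … for moves {2, 4, 8}:
k:     0  1  2  3  4  5  6  7  8  9
g(k):  0  0  1  1  2  2  0  0  1  1
So g(9) = 1.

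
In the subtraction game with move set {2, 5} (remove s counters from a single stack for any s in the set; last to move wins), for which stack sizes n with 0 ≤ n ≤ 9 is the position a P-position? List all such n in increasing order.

0, 1, 4, 7, 8

Compute g(0), g(1), … for moves {2, 5}:
g(0) = mex{} = 0
g(1) = mex{} = 0
g(2) = mex{0} = 1
g(3) = mex{0} = 1
g(4) = mex{1} = 0
g(5) = mex{0,1} = 2
g(6) = mex{0} = 1
g(7) = mex{1,2} = 0
g(8) = mex{1} = 0
g(9) = mex{0} = 1
The P-positions (g = 0) in 0..9 are 0, 1, 4, 7, 8.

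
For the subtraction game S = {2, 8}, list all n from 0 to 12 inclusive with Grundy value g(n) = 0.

0, 1, 4, 5, 10, 11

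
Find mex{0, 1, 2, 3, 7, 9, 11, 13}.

The values 0, 1, 2, 3 are all present; 4 is the first non-negative integer missing from the set.

4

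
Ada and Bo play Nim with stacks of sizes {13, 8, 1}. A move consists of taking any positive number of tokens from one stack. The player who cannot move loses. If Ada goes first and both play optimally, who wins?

Nim-sum: 13 ^ 8 ^ 1 = 4.
The nim-sum is 4 ≠ 0, so this is an N-position: the player to move can win; Ada has a winning move.

Ada wins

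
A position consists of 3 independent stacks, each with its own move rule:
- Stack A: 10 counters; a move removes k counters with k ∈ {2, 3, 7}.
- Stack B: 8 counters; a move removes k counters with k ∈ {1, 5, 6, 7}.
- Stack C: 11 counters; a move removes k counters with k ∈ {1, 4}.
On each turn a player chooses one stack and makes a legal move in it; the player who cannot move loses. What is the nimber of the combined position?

For stack A, compute g(0), g(1), … with moves {2, 3, 7}:
g(0) = mex{} = 0
g(1) = mex{} = 0
g(2) = mex{0} = 1
g(3) = mex{0} = 1
g(4) = mex{0,1} = 2
g(5) = mex{1} = 0
g(6) = mex{1,2} = 0
g(7) = mex{0,2} = 1
g(8) = mex{0} = 1
g(9) = mex{0,1} = 2
g(10) = mex{1} = 0
So g(10) = 0.
Build the Grundy sequence for stack B with g(k) = mex{g(k−s) : s ∈ {1, 5, 6, 7}, s ≤ k}:
k:     0  1  2  3  4  5  6  7  8
g(k):  0  1  0  1  0  1  2  3  2
So g(8) = 2.
Grundy values for stack C (subtraction set {1, 4}):
g(0) = mex{} = 0
g(1) = mex{0} = 1
g(2) = mex{1} = 0
g(3) = mex{0} = 1
g(4) = mex{0,1} = 2
g(5) = mex{1,2} = 0
g(6) = mex{0} = 1
g(7) = mex{1} = 0
g(8) = mex{0,2} = 1
g(9) = mex{0,1} = 2
g(10) = mex{1,2} = 0
g(11) = mex{0} = 1
So g(11) = 1.
By the Sprague-Grundy theorem, the Grundy value of a sum of independent games is the XOR of the component values.
Combined value = 0 ⊕ 2 ⊕ 1 = 3.

3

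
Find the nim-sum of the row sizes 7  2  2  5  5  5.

2

Compute the nim-sum pairwise:
7 ^ 2 = 5
5 ^ 2 = 7
7 ^ 5 = 2
2 ^ 5 = 7
7 ^ 5 = 2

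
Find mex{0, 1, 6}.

The values 0, 1 are all present; 2 is the first non-negative integer missing from the set.

2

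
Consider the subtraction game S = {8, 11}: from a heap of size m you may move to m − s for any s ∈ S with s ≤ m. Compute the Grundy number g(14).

1

Grundy values for subtraction set {8, 11}:
g(0) = mex{} = 0
g(1) = mex{} = 0
g(2) = mex{} = 0
g(3) = mex{} = 0
g(4) = mex{} = 0
g(5) = mex{} = 0
g(6) = mex{} = 0
g(7) = mex{} = 0
g(8) = mex{0} = 1
g(9) = mex{0} = 1
g(10) = mex{0} = 1
g(11) = mex{0} = 1
g(12) = mex{0} = 1
g(13) = mex{0} = 1
g(14) = mex{0} = 1
So g(14) = 1.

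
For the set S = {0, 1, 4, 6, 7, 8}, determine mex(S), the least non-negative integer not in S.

The values 0, 1 are all present; 2 is the first non-negative integer missing from the set.

2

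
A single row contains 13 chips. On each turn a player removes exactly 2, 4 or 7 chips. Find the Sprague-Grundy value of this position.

Build the Grundy sequence with g(k) = mex{g(k−s) : s ∈ {2, 4, 7}, s ≤ k}:
g(0) = mex{} = 0
g(1) = mex{} = 0
g(2) = mex{0} = 1
g(3) = mex{0} = 1
g(4) = mex{0,1} = 2
g(5) = mex{0,1} = 2
g(6) = mex{1,2} = 0
g(7) = mex{0,1,2} = 3
g(8) = mex{0,2} = 1
g(9) = mex{1,2,3} = 0
g(10) = mex{0,1} = 2
g(11) = mex{0,2,3} = 1
g(12) = mex{1,2} = 0
g(13) = mex{0,1} = 2
So g(13) = 2.

2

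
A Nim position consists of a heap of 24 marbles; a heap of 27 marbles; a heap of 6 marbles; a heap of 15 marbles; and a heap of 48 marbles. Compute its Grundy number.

Nim-sum: 24 ⊕ 27 ⊕ 6 ⊕ 15 ⊕ 48 = 58.

58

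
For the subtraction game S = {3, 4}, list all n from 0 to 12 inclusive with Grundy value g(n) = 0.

0, 1, 2, 7, 8, 9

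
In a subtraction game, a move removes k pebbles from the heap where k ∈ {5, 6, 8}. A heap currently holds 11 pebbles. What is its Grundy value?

Build the Grundy sequence with g(k) = mex{g(k−s) : s ∈ {5, 6, 8}, s ≤ k}:
k:     0  1  2  3  4  5  6  7  8  9 10 11
g(k):  0  0  0  0  0  1  1  1  1  1  2  2
So g(11) = 2.

2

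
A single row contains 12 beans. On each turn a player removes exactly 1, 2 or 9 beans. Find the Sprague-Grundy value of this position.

2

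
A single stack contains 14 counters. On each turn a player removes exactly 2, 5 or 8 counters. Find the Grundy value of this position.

0

Grundy values for subtraction set {2, 5, 8}:
g(0) = mex{} = 0
g(1) = mex{} = 0
g(2) = mex{0} = 1
g(3) = mex{0} = 1
g(4) = mex{1} = 0
g(5) = mex{0,1} = 2
g(6) = mex{0} = 1
g(7) = mex{1,2} = 0
g(8) = mex{0,1} = 2
g(9) = mex{0} = 1
g(10) = mex{1,2} = 0
g(11) = mex{1} = 0
g(12) = mex{0} = 1
g(13) = mex{0,2} = 1
g(14) = mex{1} = 0
So g(14) = 0.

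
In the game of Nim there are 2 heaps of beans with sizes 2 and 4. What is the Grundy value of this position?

6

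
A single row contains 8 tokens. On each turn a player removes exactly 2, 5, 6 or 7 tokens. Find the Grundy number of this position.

Grundy values for subtraction set {2, 5, 6, 7}:
k:     0  1  2  3  4  5  6  7  8
g(k):  0  0  1  1  0  2  1  3  2
So g(8) = 2.

2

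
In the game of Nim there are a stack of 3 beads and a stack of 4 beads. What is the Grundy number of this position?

7

Bitwise XOR of the heap sizes:
  011  (3)
  100  (4)
  ---
  111  (7)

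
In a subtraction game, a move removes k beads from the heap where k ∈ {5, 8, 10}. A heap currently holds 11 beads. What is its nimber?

Grundy values for subtraction set {5, 8, 10}:
g(0) = mex{} = 0
g(1) = mex{} = 0
g(2) = mex{} = 0
g(3) = mex{} = 0
g(4) = mex{} = 0
g(5) = mex{0} = 1
g(6) = mex{0} = 1
g(7) = mex{0} = 1
g(8) = mex{0} = 1
g(9) = mex{0} = 1
g(10) = mex{0,1} = 2
g(11) = mex{0,1} = 2
So g(11) = 2.

2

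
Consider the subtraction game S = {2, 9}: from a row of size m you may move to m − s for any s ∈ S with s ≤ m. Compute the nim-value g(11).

Compute g(0), g(1), … for moves {2, 9}:
g(0) = mex{} = 0
g(1) = mex{} = 0
g(2) = mex{0} = 1
g(3) = mex{0} = 1
g(4) = mex{1} = 0
g(5) = mex{1} = 0
g(6) = mex{0} = 1
g(7) = mex{0} = 1
g(8) = mex{1} = 0
g(9) = mex{0,1} = 2
g(10) = mex{0} = 1
g(11) = mex{1,2} = 0
So g(11) = 0.

0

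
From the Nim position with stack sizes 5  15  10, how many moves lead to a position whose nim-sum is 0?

Bitwise XOR of the heap sizes:
  0101  (5)
  1111  (15)
  1010  (10)
  ----
  0000  (0)
The nim-sum is already 0, so every move leaves a nonzero nim-sum — there are no winning moves.

0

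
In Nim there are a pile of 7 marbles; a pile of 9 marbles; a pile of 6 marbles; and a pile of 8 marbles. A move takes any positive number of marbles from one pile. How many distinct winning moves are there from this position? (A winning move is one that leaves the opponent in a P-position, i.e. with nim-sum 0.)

Nim-sum: 7 ^ 9 ^ 6 ^ 8 = 0.
The nim-sum is already 0, so every move leaves a nonzero nim-sum — there are no winning moves.

0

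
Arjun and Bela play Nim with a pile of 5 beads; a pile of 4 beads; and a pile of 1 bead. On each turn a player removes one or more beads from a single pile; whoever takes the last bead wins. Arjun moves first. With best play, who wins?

Compute the nim-sum pairwise:
5 ^ 4 = 1
1 ^ 1 = 0
The nim-sum is 0, so this is a P-position: the player to move is in a losing position under optimal play; Arjun is about to move from it and so loses — Bela wins.

Bela wins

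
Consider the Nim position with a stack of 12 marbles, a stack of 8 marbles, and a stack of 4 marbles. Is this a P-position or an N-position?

Nim-sum: 12 ⊕ 8 ⊕ 4 = 0.
The nim-sum is 0, so this is a P-position: the player to move is in a losing position under optimal play.

P-position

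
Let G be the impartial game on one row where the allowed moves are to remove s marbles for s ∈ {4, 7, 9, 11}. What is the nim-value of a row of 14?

3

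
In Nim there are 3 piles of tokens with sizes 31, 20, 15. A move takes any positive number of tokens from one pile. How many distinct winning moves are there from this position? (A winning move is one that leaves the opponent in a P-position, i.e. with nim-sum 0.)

3

Compute the nim-sum pairwise:
31 ⊕ 20 = 11
11 ⊕ 15 = 4
The overall nim-sum is X = 4. A pile of size p has a winning move iff p XOR X < p (reduce it to p XOR X).
  31: 31 XOR 4 = 27 < 31 — winning move (to 27).
  20: 20 XOR 4 = 16 < 20 — winning move (to 16).
  15: 15 XOR 4 = 11 < 15 — winning move (to 11).
That gives 3 winning moves.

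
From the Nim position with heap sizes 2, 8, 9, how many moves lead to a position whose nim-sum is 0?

Nim-sum: 2 XOR 8 XOR 9 = 3.
The overall nim-sum is X = 3. A heap of size p has a winning move iff p XOR X < p (reduce it to p XOR X).
  2: 2 XOR 3 = 1 < 2 — winning move (to 1).
  8: 8 XOR 3 = 11 ≥ 8 — no move.
  9: 9 XOR 3 = 10 ≥ 9 — no move.
That gives 1 winning move.

1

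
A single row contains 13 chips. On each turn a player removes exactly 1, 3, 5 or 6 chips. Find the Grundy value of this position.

Compute g(0), g(1), … for moves {1, 3, 5, 6}:
g(0) = mex{} = 0
g(1) = mex{0} = 1
g(2) = mex{1} = 0
g(3) = mex{0} = 1
g(4) = mex{1} = 0
g(5) = mex{0} = 1
g(6) = mex{0,1} = 2
g(7) = mex{0,1,2} = 3
g(8) = mex{0,1,3} = 2
g(9) = mex{0,1,2} = 3
g(10) = mex{0,1,3} = 2
g(11) = mex{1,2} = 0
g(12) = mex{0,2,3} = 1
g(13) = mex{1,2,3} = 0
So g(13) = 0.

0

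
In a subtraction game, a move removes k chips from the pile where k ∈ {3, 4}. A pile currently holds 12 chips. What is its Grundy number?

Build the Grundy sequence with g(k) = mex{g(k−s) : s ∈ {3, 4}, s ≤ k}:
k:     0  1  2  3  4  5  6  7  8  9 10 11 12
g(k):  0  0  0  1  1  1  2  0  0  0  1  1  1
So g(12) = 1.

1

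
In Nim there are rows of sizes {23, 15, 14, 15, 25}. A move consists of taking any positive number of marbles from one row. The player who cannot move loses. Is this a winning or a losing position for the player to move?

Bitwise XOR of the heap sizes:
  10111  (23)
  01111  (15)
  01110  (14)
  01111  (15)
  11001  (25)
  -----
  00000  (0)
The nim-sum is 0, so this is a P-position: the player to move is in a losing position under optimal play.

Losing position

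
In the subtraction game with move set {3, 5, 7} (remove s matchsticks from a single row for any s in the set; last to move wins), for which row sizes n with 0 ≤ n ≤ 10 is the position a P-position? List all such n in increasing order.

0, 1, 2, 10

Compute g(0), g(1), … for moves {3, 5, 7}:
g(0) = mex{} = 0
g(1) = mex{} = 0
g(2) = mex{} = 0
g(3) = mex{0} = 1
g(4) = mex{0} = 1
g(5) = mex{0} = 1
g(6) = mex{0,1} = 2
g(7) = mex{0,1} = 2
g(8) = mex{0,1} = 2
g(9) = mex{0,1,2} = 3
g(10) = mex{1,2} = 0
The P-positions (g = 0) in 0..10 are 0, 1, 2, 10.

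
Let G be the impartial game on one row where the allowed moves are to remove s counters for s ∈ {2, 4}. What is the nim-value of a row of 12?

0

Build the Grundy sequence with g(k) = mex{g(k−s) : s ∈ {2, 4}, s ≤ k}:
g(0) = mex{} = 0
g(1) = mex{} = 0
g(2) = mex{0} = 1
g(3) = mex{0} = 1
g(4) = mex{0,1} = 2
g(5) = mex{0,1} = 2
g(6) = mex{1,2} = 0
g(7) = mex{1,2} = 0
g(8) = mex{0,2} = 1
g(9) = mex{0,2} = 1
g(10) = mex{0,1} = 2
g(11) = mex{0,1} = 2
g(12) = mex{1,2} = 0
So g(12) = 0.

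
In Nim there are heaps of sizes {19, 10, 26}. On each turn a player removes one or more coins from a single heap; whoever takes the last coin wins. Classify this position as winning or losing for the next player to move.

Nim-sum: 19 ⊕ 10 ⊕ 26 = 3.
The nim-sum is 3 ≠ 0, so this is an N-position: the player to move can win.

Winning position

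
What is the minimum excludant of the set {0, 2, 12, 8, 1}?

The values 0, 1, 2 are all present; 3 is the first non-negative integer missing from the set.

3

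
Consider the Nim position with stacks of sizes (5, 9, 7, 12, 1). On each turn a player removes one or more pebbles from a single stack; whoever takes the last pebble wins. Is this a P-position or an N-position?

N-position

In binary:
  0101  (5)
  1001  (9)
  0111  (7)
  1100  (12)
  0001  (1)
  ----
  0110  (6)
The nim-sum is 6 ≠ 0, so this is an N-position: the player to move can win.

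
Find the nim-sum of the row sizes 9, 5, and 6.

10

Compute the nim-sum pairwise:
9 ⊕ 5 = 12
12 ⊕ 6 = 10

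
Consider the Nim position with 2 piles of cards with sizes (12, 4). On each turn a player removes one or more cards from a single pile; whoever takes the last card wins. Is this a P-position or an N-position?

N-position

Write each in binary and XOR column by column:
  1100  (12)
  0100  (4)
  ----
  1000  (8)
The nim-sum is 8 ≠ 0, so this is an N-position: the player to move can win.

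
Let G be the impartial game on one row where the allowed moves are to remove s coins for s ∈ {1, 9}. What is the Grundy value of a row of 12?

Build the Grundy sequence with g(k) = mex{g(k−s) : s ∈ {1, 9}, s ≤ k}:
k:     0  1  2  3  4  5  6  7  8  9 10 11 12
g(k):  0  1  0  1  0  1  0  1  0  1  0  1  0
So g(12) = 0.

0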